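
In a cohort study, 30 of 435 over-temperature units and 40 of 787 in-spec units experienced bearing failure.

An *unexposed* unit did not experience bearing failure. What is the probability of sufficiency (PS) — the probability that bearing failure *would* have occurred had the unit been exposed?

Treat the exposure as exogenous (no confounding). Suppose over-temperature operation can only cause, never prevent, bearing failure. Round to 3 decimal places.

PS ≈ 0.019

p₁ = P(outcome | exposed) = 30/435 = 0.068966
p₀ = P(outcome | unexposed) = 40/787 = 0.050826
Under exogeneity and monotonicity, PS = (p₁ − p₀) / (1 − p₀).
PS = (0.068966 − 0.050826) / (1 − 0.050826) = 0.01814 / 0.94917 ≈ 0.0191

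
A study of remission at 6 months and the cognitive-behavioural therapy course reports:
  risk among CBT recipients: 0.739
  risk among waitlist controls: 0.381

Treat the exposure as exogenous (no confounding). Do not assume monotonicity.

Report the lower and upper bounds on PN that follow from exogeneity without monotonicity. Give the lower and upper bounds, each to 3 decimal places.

0.484 ≤ PN ≤ 0.838

Let p₁ = 0.739, p₀ = 0.381.
Under exogeneity alone the bounds on PN are max{0,(p₁−p₀)/p₁} ≤ PN ≤ min{1,(1−p₀)/p₁}.
  lower = (p₁ − p₀)/p₁ = 0.358 / 0.739 ≈ 0.4844
  upper = min{1, (1 − p₀)/p₁} = 0.619 / 0.739 ≈ 0.8376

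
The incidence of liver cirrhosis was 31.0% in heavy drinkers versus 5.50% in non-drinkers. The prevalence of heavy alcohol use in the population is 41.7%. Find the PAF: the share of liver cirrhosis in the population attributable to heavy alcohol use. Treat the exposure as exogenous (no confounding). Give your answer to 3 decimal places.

PAF ≈ 0.659

p₁ = 0.31, p₀ = 0.055.
Overall risk P(Y=1) = π·p₁ + (1−π)·p₀ = 0.417×0.31 + 0.583×0.055 = 0.16134.
Under exogeneity, PAF = [P(Y=1) − p₀] / P(Y=1).
PAF = (0.16134 − 0.055) / 0.16134 ≈ 0.6591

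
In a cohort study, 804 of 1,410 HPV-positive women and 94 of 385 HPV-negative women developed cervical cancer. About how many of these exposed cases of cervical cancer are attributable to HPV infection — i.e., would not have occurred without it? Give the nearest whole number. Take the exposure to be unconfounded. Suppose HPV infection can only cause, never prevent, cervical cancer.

p₁ = P(outcome | exposed) = 804/1410 = 0.57021
p₀ = P(outcome | unexposed) = 94/385 = 0.24416
PN = (p₁ − p₀)/p₁ = (0.57021 − 0.24416) / 0.57021 ≈ 0.57182.
Attributable cases ≈ PN × (exposed cases) = 0.57182 × 804 ≈ 459.74.

about 460 cases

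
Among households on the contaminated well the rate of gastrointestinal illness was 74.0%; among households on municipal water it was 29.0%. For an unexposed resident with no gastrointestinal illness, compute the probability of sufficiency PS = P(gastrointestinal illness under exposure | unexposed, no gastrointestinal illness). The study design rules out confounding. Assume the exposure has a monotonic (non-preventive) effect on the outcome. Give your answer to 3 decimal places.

p₁ = 0.74, p₀ = 0.29.
Under exogeneity and monotonicity, PS = (p₁ − p₀) / (1 − p₀).
PS = (0.74 − 0.29) / (1 − 0.29) = 0.45 / 0.71 ≈ 0.6338

PS ≈ 0.634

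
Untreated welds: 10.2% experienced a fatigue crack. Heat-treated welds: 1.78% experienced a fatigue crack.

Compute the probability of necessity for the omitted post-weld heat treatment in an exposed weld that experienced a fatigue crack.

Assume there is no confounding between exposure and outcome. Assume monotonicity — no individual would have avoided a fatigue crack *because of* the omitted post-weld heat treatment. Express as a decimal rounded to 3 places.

PN ≈ 0.825

p₁ = 0.102, p₀ = 0.0178.
Under exogeneity and monotonicity, PN = (p₁ − p₀) / p₁.
PN = (0.102 − 0.0178) / 0.102 = 0.0842 / 0.102 ≈ 0.8255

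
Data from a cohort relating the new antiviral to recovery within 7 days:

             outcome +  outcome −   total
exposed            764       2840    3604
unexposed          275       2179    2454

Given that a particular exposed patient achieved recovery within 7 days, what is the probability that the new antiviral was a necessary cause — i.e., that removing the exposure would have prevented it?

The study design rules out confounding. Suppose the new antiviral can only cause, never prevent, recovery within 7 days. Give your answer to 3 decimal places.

p₁ = P(outcome | exposed) = 764/3604 = 0.21199
p₀ = P(outcome | unexposed) = 275/2454 = 0.11206
Under exogeneity and monotonicity, PN = (p₁ − p₀) / p₁.
PN = (0.21199 − 0.11206) / 0.21199 = 0.099925 / 0.21199 ≈ 0.4714

PN ≈ 0.471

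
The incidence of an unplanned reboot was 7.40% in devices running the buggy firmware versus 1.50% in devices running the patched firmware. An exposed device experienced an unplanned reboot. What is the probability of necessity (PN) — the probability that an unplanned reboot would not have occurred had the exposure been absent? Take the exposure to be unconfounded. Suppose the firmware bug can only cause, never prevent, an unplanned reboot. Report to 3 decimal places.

p₁ = 0.074, p₀ = 0.015.
Under exogeneity and monotonicity, PN = (p₁ − p₀) / p₁.
PN = (0.074 − 0.015) / 0.074 = 0.059 / 0.074 ≈ 0.7973

PN ≈ 0.797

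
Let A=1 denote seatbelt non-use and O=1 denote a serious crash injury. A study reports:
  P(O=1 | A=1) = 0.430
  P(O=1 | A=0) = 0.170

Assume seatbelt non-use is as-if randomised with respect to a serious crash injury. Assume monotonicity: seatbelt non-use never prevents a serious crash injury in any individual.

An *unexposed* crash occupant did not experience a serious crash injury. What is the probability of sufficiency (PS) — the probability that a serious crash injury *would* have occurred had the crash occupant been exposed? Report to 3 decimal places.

PS ≈ 0.313

Let p₁ = 0.43, p₀ = 0.17.
Under exogeneity and monotonicity, PS = (p₁ − p₀) / (1 − p₀).
PS = (0.43 − 0.17) / (1 − 0.17) = 0.26 / 0.83 ≈ 0.3133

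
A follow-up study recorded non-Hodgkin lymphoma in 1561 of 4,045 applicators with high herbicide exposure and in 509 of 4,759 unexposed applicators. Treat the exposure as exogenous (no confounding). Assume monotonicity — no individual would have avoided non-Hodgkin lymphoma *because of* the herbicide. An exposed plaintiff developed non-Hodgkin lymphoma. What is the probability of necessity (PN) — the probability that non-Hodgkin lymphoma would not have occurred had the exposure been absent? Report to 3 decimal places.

p₁ = P(outcome | exposed) = 1561/4045 = 0.38591
p₀ = P(outcome | unexposed) = 509/4759 = 0.10696
Under exogeneity and monotonicity, PN = (p₁ − p₀) / p₁.
PN = (0.38591 − 0.10696) / 0.38591 = 0.27895 / 0.38591 ≈ 0.7228

PN ≈ 0.723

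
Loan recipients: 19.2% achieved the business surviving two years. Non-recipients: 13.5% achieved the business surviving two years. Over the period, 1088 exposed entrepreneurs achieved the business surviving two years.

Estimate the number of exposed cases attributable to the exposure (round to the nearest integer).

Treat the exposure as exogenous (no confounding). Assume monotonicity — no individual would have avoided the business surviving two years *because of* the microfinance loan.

about 323 cases

p₁ = 0.192, p₀ = 0.135.
PN = (p₁ − p₀)/p₁ = (0.192 − 0.135) / 0.192 ≈ 0.29687.
Attributable cases ≈ PN × (exposed cases) = 0.29687 × 1088 ≈ 323.00.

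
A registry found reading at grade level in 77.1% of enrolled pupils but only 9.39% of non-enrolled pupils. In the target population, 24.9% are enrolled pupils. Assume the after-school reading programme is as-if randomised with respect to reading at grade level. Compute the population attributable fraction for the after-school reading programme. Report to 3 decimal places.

p₁ = 0.771, p₀ = 0.0939.
Overall risk P(Y=1) = π·p₁ + (1−π)·p₀ = 0.249×0.771 + 0.751×0.0939 = 0.2625.
Under exogeneity, PAF = [P(Y=1) − p₀] / P(Y=1).
PAF = (0.2625 − 0.0939) / 0.2625 ≈ 0.6423

PAF ≈ 0.642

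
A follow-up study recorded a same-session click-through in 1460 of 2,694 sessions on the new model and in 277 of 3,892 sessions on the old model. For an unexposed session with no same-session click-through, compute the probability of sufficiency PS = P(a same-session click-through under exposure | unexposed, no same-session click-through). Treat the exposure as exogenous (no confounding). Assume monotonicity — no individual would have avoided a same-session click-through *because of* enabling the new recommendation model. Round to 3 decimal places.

PS ≈ 0.507

p₁ = P(outcome | exposed) = 1460/2694 = 0.54195
p₀ = P(outcome | unexposed) = 277/3892 = 0.071172
Under exogeneity and monotonicity, PS = (p₁ − p₀) / (1 − p₀).
PS = (0.54195 − 0.071172) / (1 − 0.071172) = 0.47077 / 0.92883 ≈ 0.5068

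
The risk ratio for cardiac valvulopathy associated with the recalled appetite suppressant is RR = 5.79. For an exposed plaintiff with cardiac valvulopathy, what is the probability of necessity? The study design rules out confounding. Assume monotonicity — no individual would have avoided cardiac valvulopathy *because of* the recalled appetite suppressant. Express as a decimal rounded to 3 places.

Under exogeneity and monotonicity, PN = (RR − 1) / RR = 1 − 1/RR.
PN = (5.79 − 1) / 5.79 = 4.79 / 5.79 ≈ 0.8273

PN ≈ 0.827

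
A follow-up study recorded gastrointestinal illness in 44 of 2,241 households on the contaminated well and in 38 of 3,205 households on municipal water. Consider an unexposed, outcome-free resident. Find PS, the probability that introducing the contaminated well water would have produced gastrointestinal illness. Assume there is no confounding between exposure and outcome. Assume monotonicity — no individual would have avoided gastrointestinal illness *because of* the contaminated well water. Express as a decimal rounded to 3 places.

p₁ = P(outcome | exposed) = 44/2241 = 0.019634
p₀ = P(outcome | unexposed) = 38/3205 = 0.011856
Under exogeneity and monotonicity, PS = (p₁ − p₀) / (1 − p₀).
PS = (0.019634 − 0.011856) / (1 − 0.011856) = 0.0077776 / 0.98814 ≈ 0.0079

PS ≈ 0.008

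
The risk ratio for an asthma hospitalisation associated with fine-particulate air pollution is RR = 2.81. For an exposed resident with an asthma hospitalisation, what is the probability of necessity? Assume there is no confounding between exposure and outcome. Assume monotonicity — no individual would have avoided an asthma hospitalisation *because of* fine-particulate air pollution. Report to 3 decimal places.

Under exogeneity and monotonicity, PN = (RR − 1) / RR = 1 − 1/RR.
PN = (2.81 − 1) / 2.81 = 1.81 / 2.81 ≈ 0.6441

PN ≈ 0.644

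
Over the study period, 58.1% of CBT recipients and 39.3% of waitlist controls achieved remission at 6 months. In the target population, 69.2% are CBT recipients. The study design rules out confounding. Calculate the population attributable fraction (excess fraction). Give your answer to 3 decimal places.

PAF ≈ 0.249

p₁ = 0.581, p₀ = 0.393.
Overall risk P(Y=1) = π·p₁ + (1−π)·p₀ = 0.692×0.581 + 0.308×0.393 = 0.5231.
Under exogeneity, PAF = [P(Y=1) − p₀] / P(Y=1).
PAF = (0.5231 − 0.393) / 0.5231 ≈ 0.2487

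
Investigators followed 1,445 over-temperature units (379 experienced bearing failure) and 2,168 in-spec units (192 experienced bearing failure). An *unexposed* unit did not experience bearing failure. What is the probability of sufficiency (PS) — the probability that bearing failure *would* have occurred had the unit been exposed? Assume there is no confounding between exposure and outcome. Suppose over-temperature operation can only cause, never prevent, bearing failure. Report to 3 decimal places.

p₁ = P(outcome | exposed) = 379/1445 = 0.26228
p₀ = P(outcome | unexposed) = 192/2168 = 0.088561
Under exogeneity and monotonicity, PS = (p₁ − p₀) / (1 − p₀).
PS = (0.26228 − 0.088561) / (1 − 0.088561) = 0.17372 / 0.91144 ≈ 0.1906

PS ≈ 0.191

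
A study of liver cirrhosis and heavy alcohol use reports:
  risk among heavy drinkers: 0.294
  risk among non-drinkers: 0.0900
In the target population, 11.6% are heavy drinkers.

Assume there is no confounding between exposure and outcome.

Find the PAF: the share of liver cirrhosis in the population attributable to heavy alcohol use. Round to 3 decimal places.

Let p₁ = 0.294, p₀ = 0.09.
Overall risk P(Y=1) = π·p₁ + (1−π)·p₀ = 0.116×0.294 + 0.884×0.09 = 0.11366.
Under exogeneity, PAF = [P(Y=1) − p₀] / P(Y=1).
PAF = (0.11366 − 0.09) / 0.11366 ≈ 0.2082

PAF ≈ 0.208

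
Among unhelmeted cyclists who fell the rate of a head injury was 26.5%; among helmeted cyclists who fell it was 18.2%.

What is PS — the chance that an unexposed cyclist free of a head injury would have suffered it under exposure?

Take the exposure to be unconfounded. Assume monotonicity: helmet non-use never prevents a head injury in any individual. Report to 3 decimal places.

PS ≈ 0.101

p₁ = 0.265, p₀ = 0.182.
Under exogeneity and monotonicity, PS = (p₁ − p₀) / (1 − p₀).
PS = (0.265 − 0.182) / (1 − 0.182) = 0.083 / 0.818 ≈ 0.1015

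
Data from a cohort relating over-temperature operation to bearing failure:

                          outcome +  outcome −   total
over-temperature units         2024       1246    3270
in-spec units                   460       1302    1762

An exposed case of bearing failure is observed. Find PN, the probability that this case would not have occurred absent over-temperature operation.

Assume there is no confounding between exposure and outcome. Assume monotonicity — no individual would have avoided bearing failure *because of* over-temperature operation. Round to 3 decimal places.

PN ≈ 0.578

p₁ = P(outcome | exposed) = 2024/3270 = 0.61896
p₀ = P(outcome | unexposed) = 460/1762 = 0.26107
Under exogeneity and monotonicity, PN = (p₁ − p₀) / p₁.
PN = (0.61896 − 0.26107) / 0.61896 = 0.35789 / 0.61896 ≈ 0.5782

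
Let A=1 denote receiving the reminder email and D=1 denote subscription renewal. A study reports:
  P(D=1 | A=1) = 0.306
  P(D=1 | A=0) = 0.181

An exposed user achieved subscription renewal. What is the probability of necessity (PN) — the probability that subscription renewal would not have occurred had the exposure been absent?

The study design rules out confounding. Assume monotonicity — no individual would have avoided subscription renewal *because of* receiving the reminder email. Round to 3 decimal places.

Let p₁ = 0.306, p₀ = 0.181.
Under exogeneity and monotonicity, PN = (p₁ − p₀) / p₁.
PN = (0.306 − 0.181) / 0.306 = 0.125 / 0.306 ≈ 0.4085

PN ≈ 0.408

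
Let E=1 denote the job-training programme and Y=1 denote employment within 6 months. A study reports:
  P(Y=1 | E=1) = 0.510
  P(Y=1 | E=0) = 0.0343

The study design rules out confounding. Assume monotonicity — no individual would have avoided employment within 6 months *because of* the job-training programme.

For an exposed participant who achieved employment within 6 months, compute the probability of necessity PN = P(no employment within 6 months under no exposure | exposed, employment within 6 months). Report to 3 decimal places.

Let p₁ = 0.51, p₀ = 0.0343.
Under exogeneity and monotonicity, PN = (p₁ − p₀) / p₁.
PN = (0.51 − 0.0343) / 0.51 = 0.4757 / 0.51 ≈ 0.9327

PN ≈ 0.933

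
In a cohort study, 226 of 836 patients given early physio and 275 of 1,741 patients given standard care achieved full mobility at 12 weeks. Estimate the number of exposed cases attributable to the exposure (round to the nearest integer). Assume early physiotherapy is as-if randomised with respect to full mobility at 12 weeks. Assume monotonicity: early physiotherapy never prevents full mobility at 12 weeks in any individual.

p₁ = P(outcome | exposed) = 226/836 = 0.27033
p₀ = P(outcome | unexposed) = 275/1741 = 0.15796
PN = (p₁ − p₀)/p₁ = (0.27033 − 0.15796) / 0.27033 ≈ 0.41571.
Attributable cases ≈ PN × (exposed cases) = 0.41571 × 226 ≈ 93.95.

about 94 cases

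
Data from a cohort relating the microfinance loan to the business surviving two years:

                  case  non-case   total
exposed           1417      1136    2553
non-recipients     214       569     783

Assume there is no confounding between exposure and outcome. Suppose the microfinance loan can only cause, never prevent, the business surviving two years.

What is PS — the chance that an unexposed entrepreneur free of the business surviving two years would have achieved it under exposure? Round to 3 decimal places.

p₁ = P(outcome | exposed) = 1417/2553 = 0.55503
p₀ = P(outcome | unexposed) = 214/783 = 0.27331
Under exogeneity and monotonicity, PS = (p₁ − p₀) / (1 − p₀).
PS = (0.55503 − 0.27331) / (1 − 0.27331) = 0.28173 / 0.72669 ≈ 0.3877

PS ≈ 0.388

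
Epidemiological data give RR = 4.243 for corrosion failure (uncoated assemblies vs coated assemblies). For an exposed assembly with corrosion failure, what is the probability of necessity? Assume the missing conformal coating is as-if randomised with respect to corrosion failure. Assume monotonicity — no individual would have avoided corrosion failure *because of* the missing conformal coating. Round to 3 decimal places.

PN ≈ 0.764

Under exogeneity and monotonicity, PN = (RR − 1) / RR = 1 − 1/RR.
PN = (4.243 − 1) / 4.243 = 3.243 / 4.243 ≈ 0.7643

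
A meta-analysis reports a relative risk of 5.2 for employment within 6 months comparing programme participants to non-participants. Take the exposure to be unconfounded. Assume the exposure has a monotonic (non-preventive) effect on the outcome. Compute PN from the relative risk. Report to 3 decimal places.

Under exogeneity and monotonicity, PN = (RR − 1) / RR = 1 − 1/RR.
PN = (5.2 − 1) / 5.2 = 4.2 / 5.2 ≈ 0.8077

PN ≈ 0.808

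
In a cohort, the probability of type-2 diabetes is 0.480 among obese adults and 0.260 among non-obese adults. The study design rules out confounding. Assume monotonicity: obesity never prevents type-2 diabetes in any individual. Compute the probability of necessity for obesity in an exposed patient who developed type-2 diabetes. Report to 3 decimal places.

Let p₁ = 0.48, p₀ = 0.26.
Under exogeneity and monotonicity, PN = (p₁ − p₀) / p₁.
PN = (0.48 − 0.26) / 0.48 = 0.22 / 0.48 ≈ 0.4583

PN ≈ 0.458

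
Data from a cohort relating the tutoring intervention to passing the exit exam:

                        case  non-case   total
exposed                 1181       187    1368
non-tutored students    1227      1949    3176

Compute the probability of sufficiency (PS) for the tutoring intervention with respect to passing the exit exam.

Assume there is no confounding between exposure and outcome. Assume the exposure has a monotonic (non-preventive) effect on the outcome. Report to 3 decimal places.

p₁ = P(outcome | exposed) = 1181/1368 = 0.8633
p₀ = P(outcome | unexposed) = 1227/3176 = 0.38634
Under exogeneity and monotonicity, PS = (p₁ − p₀)/(1 − p₀).
PS = (0.8633 − 0.38634) / 0.61366 ≈ 0.7772

PS ≈ 0.777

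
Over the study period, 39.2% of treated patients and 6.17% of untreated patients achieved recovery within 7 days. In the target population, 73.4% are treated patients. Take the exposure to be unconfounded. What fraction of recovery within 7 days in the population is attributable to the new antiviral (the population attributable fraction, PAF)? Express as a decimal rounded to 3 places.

PAF ≈ 0.797

p₁ = 0.392, p₀ = 0.0617.
Overall risk P(Y=1) = π·p₁ + (1−π)·p₀ = 0.734×0.392 + 0.266×0.0617 = 0.30414.
Under exogeneity, PAF = [P(Y=1) − p₀] / P(Y=1).
PAF = (0.30414 − 0.0617) / 0.30414 ≈ 0.7971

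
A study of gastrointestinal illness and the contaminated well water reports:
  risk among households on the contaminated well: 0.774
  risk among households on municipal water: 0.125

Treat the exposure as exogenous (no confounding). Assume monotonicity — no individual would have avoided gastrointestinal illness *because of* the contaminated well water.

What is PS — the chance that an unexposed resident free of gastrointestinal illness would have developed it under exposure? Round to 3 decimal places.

Let p₁ = 0.774, p₀ = 0.125.
Under exogeneity and monotonicity, PS = (p₁ − p₀) / (1 − p₀).
PS = (0.774 − 0.125) / (1 − 0.125) = 0.649 / 0.875 ≈ 0.7417

PS ≈ 0.742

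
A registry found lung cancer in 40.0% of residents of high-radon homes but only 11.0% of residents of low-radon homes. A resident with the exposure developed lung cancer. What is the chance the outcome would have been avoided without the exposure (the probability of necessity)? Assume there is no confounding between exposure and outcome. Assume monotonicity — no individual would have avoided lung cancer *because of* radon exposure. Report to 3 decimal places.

PN ≈ 0.725

p₁ = 0.4, p₀ = 0.11.
Under exogeneity and monotonicity, PN = (p₁ − p₀) / p₁.
PN = (0.4 − 0.11) / 0.4 = 0.29 / 0.4 ≈ 0.7250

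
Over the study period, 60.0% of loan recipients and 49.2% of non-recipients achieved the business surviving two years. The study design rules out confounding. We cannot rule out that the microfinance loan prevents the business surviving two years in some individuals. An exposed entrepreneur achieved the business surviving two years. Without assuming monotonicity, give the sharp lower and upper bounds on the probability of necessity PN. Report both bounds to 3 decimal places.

p₁ = 0.6, p₀ = 0.492.
Under exogeneity alone the bounds on PN are max{0,(p₁−p₀)/p₁} ≤ PN ≤ min{1,(1−p₀)/p₁}.
  lower = (p₁ − p₀)/p₁ = 0.108 / 0.6 ≈ 0.1800
  upper = min{1, (1 − p₀)/p₁} = 0.508 / 0.6 ≈ 0.8467

0.180 ≤ PN ≤ 0.847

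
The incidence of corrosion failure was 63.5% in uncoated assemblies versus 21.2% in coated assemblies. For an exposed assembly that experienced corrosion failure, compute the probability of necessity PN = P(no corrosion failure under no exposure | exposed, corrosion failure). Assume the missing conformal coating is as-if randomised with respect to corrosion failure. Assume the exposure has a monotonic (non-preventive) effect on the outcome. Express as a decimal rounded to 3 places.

PN ≈ 0.666

p₁ = 0.635, p₀ = 0.212.
Under exogeneity and monotonicity, PN = (p₁ − p₀) / p₁.
PN = (0.635 − 0.212) / 0.635 = 0.423 / 0.635 ≈ 0.6661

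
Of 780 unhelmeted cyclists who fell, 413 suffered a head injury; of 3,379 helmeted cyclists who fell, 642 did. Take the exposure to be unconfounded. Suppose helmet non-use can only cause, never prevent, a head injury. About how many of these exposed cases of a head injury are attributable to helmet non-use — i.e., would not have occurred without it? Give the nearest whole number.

p₁ = P(outcome | exposed) = 413/780 = 0.52949
p₀ = P(outcome | unexposed) = 642/3379 = 0.19
PN = (p₁ − p₀)/p₁ = (0.52949 − 0.19) / 0.52949 ≈ 0.64117.
Attributable cases ≈ PN × (exposed cases) = 0.64117 × 413 ≈ 264.80.

about 265 cases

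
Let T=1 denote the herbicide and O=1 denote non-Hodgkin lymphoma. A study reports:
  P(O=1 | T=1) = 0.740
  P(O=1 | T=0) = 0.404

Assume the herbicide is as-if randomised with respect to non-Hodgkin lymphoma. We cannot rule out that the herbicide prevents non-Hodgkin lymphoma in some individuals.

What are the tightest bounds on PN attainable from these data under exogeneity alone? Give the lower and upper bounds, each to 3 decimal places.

Let p₁ = 0.74, p₀ = 0.404.
Under exogeneity alone the bounds on PN are max{0,(p₁−p₀)/p₁} ≤ PN ≤ min{1,(1−p₀)/p₁}.
  lower = (p₁ − p₀)/p₁ = 0.336 / 0.74 ≈ 0.4541
  upper = min{1, (1 − p₀)/p₁} = 0.596 / 0.74 ≈ 0.8054

0.454 ≤ PN ≤ 0.805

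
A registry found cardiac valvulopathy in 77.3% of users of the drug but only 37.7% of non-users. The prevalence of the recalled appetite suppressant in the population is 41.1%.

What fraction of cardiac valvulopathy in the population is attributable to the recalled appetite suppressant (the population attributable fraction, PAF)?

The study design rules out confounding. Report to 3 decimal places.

p₁ = 0.773, p₀ = 0.377.
Overall risk P(Y=1) = π·p₁ + (1−π)·p₀ = 0.411×0.773 + 0.589×0.377 = 0.53976.
Under exogeneity, PAF = [P(Y=1) − p₀] / P(Y=1).
PAF = (0.53976 − 0.377) / 0.53976 ≈ 0.3015

PAF ≈ 0.302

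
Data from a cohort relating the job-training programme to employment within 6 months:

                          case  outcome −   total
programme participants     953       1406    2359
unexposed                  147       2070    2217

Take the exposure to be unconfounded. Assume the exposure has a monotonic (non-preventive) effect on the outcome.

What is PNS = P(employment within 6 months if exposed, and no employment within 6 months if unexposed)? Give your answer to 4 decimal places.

p₁ = P(outcome | exposed) = 953/2359 = 0.40398
p₀ = P(outcome | unexposed) = 147/2217 = 0.066306
Under exogeneity and monotonicity, PNS = p₁ − p₀.
PNS = 0.40398 − 0.066306 = 0.33768

PNS ≈ 0.3377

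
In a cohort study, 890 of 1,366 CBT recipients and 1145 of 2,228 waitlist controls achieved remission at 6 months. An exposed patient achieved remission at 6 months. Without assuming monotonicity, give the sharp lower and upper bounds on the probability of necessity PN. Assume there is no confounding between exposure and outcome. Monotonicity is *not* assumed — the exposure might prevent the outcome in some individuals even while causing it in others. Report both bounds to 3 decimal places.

0.211 ≤ PN ≤ 0.746

p₁ = P(outcome | exposed) = 890/1366 = 0.65154
p₀ = P(outcome | unexposed) = 1145/2228 = 0.51391
Under exogeneity alone the bounds on PN are max{0,(p₁−p₀)/p₁} ≤ PN ≤ min{1,(1−p₀)/p₁}.
  lower = (p₁ − p₀)/p₁ = 0.13762 / 0.65154 ≈ 0.2112
  upper = min{1, (1 − p₀)/p₁} = 0.48609 / 0.65154 ≈ 0.7461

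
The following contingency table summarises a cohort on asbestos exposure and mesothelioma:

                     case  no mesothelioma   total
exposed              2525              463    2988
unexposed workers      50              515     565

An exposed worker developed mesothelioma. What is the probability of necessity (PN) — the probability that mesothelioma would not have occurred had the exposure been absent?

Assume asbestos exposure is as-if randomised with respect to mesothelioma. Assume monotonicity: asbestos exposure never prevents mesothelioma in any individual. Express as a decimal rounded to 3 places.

PN ≈ 0.895

p₁ = P(outcome | exposed) = 2525/2988 = 0.84505
p₀ = P(outcome | unexposed) = 50/565 = 0.088496
Under exogeneity and monotonicity, PN = (p₁ − p₀)/p₁.
PN = (0.84505 − 0.088496) / 0.84505 ≈ 0.8953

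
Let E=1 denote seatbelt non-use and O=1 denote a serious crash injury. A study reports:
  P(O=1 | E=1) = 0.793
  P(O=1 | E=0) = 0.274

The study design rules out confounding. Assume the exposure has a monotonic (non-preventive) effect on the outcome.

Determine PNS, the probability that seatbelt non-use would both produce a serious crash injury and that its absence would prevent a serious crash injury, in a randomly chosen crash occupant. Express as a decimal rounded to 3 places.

Let p₁ = 0.793, p₀ = 0.274.
Under exogeneity and monotonicity, PNS = p₁ − p₀.
PNS = 0.793 − 0.274 = 0.519

PNS ≈ 0.519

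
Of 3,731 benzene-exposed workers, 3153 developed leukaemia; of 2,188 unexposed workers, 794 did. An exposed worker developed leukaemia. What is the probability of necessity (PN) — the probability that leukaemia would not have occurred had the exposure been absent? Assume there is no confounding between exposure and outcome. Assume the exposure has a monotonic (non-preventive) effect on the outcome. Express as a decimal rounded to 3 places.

PN ≈ 0.571

p₁ = P(outcome | exposed) = 3153/3731 = 0.84508
p₀ = P(outcome | unexposed) = 794/2188 = 0.36289
Under exogeneity and monotonicity, PN = (p₁ − p₀) / p₁.
PN = (0.84508 − 0.36289) / 0.84508 = 0.48219 / 0.84508 ≈ 0.5706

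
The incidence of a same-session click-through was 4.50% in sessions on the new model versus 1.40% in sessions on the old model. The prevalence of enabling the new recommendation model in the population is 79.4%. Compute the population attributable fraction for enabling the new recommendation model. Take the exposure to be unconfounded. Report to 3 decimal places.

PAF ≈ 0.637

p₁ = 0.045, p₀ = 0.014.
Overall risk P(Y=1) = π·p₁ + (1−π)·p₀ = 0.794×0.045 + 0.206×0.014 = 0.038614.
Under exogeneity, PAF = [P(Y=1) − p₀] / P(Y=1).
PAF = (0.038614 − 0.014) / 0.038614 ≈ 0.6374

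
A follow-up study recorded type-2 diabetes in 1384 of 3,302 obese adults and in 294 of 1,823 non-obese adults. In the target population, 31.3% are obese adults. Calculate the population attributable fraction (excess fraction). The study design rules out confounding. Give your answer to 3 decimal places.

p₁ = P(outcome | exposed) = 1384/3302 = 0.41914
p₀ = P(outcome | unexposed) = 294/1823 = 0.16127
Overall risk P(Y=1) = π·p₁ + (1−π)·p₀ = 0.313×0.41914 + 0.687×0.16127 = 0.24199.
Under exogeneity, PAF = [P(Y=1) − p₀] / P(Y=1).
PAF = (0.24199 − 0.16127) / 0.24199 ≈ 0.3335

PAF ≈ 0.334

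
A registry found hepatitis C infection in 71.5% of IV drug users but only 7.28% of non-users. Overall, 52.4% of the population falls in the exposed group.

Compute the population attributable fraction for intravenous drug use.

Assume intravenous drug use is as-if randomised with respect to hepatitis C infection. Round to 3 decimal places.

p₁ = 0.715, p₀ = 0.0728.
Overall risk P(Y=1) = π·p₁ + (1−π)·p₀ = 0.524×0.715 + 0.476×0.0728 = 0.40931.
Under exogeneity, PAF = [P(Y=1) − p₀] / P(Y=1).
PAF = (0.40931 − 0.0728) / 0.40931 ≈ 0.8221

PAF ≈ 0.822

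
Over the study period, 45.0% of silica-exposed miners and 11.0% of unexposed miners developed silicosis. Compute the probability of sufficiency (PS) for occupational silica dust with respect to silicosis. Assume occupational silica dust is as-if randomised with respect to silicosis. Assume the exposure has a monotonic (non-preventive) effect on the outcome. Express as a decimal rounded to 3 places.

p₁ = 0.45, p₀ = 0.11.
Under exogeneity and monotonicity, PS = (p₁ − p₀) / (1 − p₀).
PS = (0.45 − 0.11) / (1 − 0.11) = 0.34 / 0.89 ≈ 0.3820

PS ≈ 0.382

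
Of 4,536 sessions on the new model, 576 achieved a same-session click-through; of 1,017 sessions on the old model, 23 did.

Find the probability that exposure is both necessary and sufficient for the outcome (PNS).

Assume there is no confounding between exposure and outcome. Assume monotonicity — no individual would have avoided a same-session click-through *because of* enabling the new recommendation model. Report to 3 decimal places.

PNS ≈ 0.104

p₁ = P(outcome | exposed) = 576/4536 = 0.12698
p₀ = P(outcome | unexposed) = 23/1017 = 0.022616
Under exogeneity and monotonicity, PNS = p₁ − p₀.
PNS = 0.12698 − 0.022616 = 0.10437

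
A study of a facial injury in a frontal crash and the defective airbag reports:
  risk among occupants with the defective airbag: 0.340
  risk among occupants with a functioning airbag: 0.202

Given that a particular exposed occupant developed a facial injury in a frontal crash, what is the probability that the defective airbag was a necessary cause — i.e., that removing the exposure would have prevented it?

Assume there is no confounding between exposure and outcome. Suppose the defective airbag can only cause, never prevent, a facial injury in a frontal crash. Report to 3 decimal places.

PN ≈ 0.406

Let p₁ = 0.34, p₀ = 0.202.
Under exogeneity and monotonicity, PN = (p₁ − p₀) / p₁.
PN = (0.34 − 0.202) / 0.34 = 0.138 / 0.34 ≈ 0.4059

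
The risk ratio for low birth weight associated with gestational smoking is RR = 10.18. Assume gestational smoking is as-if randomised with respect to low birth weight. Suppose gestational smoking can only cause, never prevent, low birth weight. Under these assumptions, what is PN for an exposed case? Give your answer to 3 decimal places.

PN ≈ 0.902

Under exogeneity and monotonicity, PN = (RR − 1) / RR = 1 − 1/RR.
PN = (10.18 − 1) / 10.18 = 9.18 / 10.18 ≈ 0.9018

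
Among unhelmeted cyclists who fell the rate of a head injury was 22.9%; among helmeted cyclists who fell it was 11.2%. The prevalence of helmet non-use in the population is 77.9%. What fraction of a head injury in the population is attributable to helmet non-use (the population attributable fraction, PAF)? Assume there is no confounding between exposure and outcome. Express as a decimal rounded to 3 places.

PAF ≈ 0.449

p₁ = 0.229, p₀ = 0.112.
Overall risk P(Y=1) = π·p₁ + (1−π)·p₀ = 0.779×0.229 + 0.221×0.112 = 0.20314.
Under exogeneity, PAF = [P(Y=1) − p₀] / P(Y=1).
PAF = (0.20314 − 0.112) / 0.20314 ≈ 0.4487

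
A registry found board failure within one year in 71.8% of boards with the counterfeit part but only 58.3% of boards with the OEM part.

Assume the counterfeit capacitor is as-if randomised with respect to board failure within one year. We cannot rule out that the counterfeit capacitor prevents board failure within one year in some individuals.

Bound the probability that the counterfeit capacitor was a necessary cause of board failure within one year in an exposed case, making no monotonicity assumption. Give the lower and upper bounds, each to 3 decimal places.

0.188 ≤ PN ≤ 0.581

p₁ = 0.718, p₀ = 0.583.
Under exogeneity alone the bounds on PN are max{0,(p₁−p₀)/p₁} ≤ PN ≤ min{1,(1−p₀)/p₁}.
  lower = (p₁ − p₀)/p₁ = 0.135 / 0.718 ≈ 0.1880
  upper = min{1, (1 − p₀)/p₁} = 0.417 / 0.718 ≈ 0.5808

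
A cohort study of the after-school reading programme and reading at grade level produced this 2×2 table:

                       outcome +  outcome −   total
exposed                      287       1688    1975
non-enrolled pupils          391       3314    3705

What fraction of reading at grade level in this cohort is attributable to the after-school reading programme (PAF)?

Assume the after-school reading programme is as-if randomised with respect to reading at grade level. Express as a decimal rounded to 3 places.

PAF ≈ 0.116

p₁ = P(outcome | exposed) = 287/1975 = 0.14532
p₀ = P(outcome | unexposed) = 391/3705 = 0.10553
Exposure prevalence π = 1975/5680 = 0.34771; overall risk P(Y=1) = 0.11937.
Under exogeneity, PAF = [P(Y=1) − p₀]/P(Y=1).
PAF = (0.11937 − 0.10553) / 0.11937 ≈ 0.1159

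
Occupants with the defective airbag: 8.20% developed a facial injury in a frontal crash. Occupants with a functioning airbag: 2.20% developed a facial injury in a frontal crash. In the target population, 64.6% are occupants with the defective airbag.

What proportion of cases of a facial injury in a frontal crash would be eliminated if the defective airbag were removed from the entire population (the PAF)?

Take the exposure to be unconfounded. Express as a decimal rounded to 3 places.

p₁ = 0.082, p₀ = 0.022.
Overall risk P(Y=1) = π·p₁ + (1−π)·p₀ = 0.646×0.082 + 0.354×0.022 = 0.06076.
Under exogeneity, PAF = [P(Y=1) − p₀] / P(Y=1).
PAF = (0.06076 − 0.022) / 0.06076 ≈ 0.6379

PAF ≈ 0.638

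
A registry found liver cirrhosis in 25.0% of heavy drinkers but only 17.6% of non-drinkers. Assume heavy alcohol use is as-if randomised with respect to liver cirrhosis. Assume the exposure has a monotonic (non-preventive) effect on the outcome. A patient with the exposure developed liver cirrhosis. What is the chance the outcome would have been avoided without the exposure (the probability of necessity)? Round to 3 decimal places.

PN ≈ 0.296

p₁ = 0.25, p₀ = 0.176.
Under exogeneity and monotonicity, PN = (p₁ − p₀) / p₁.
PN = (0.25 − 0.176) / 0.25 = 0.074 / 0.25 ≈ 0.2960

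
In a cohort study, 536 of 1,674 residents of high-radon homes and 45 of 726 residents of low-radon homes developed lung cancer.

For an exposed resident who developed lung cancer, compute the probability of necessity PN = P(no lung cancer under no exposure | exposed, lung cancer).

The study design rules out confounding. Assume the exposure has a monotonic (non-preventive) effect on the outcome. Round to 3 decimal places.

PN ≈ 0.806

p₁ = P(outcome | exposed) = 536/1674 = 0.32019
p₀ = P(outcome | unexposed) = 45/726 = 0.061983
Under exogeneity and monotonicity, PN = (p₁ − p₀) / p₁.
PN = (0.32019 − 0.061983) / 0.32019 = 0.25821 / 0.32019 ≈ 0.8064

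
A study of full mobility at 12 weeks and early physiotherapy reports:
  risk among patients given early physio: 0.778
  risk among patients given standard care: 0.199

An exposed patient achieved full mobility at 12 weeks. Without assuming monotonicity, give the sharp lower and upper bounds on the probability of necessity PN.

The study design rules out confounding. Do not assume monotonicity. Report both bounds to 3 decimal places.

0.744 ≤ PN ≤ 1.000

Let p₁ = 0.778, p₀ = 0.199.
Under exogeneity alone the bounds on PN are max{0,(p₁−p₀)/p₁} ≤ PN ≤ min{1,(1−p₀)/p₁}.
  lower = (p₁ − p₀)/p₁ = 0.579 / 0.778 ≈ 0.7442
  upper = min{1, (1 − p₀)/p₁} = 0.801 / 0.778 ≈ 1.0296 → capped at 1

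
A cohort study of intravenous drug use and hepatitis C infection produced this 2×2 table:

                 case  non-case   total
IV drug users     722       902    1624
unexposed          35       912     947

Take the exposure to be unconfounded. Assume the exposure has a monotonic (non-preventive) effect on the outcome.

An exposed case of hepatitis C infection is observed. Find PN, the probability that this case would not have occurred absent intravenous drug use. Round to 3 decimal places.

PN ≈ 0.917

p₁ = P(outcome | exposed) = 722/1624 = 0.44458
p₀ = P(outcome | unexposed) = 35/947 = 0.036959
Under exogeneity and monotonicity, PN = (p₁ − p₀)/p₁.
PN = (0.44458 − 0.036959) / 0.44458 ≈ 0.9169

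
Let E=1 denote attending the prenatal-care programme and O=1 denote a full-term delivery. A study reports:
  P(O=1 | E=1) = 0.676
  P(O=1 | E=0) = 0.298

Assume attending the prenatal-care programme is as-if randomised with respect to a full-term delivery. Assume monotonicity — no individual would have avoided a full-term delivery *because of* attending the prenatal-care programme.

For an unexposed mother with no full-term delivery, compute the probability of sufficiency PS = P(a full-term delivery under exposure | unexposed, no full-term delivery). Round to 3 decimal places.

PS ≈ 0.538

Let p₁ = 0.676, p₀ = 0.298.
Under exogeneity and monotonicity, PS = (p₁ − p₀) / (1 − p₀).
PS = (0.676 − 0.298) / (1 − 0.298) = 0.378 / 0.702 ≈ 0.5385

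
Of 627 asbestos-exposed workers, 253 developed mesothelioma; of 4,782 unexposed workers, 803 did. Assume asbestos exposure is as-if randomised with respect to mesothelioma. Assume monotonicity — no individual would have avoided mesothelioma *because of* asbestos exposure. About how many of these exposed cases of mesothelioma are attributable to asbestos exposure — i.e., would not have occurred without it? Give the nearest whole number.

about 148 cases

p₁ = P(outcome | exposed) = 253/627 = 0.40351
p₀ = P(outcome | unexposed) = 803/4782 = 0.16792
PN = (p₁ − p₀)/p₁ = (0.40351 − 0.16792) / 0.40351 ≈ 0.58385.
Attributable cases ≈ PN × (exposed cases) = 0.58385 × 253 ≈ 147.71.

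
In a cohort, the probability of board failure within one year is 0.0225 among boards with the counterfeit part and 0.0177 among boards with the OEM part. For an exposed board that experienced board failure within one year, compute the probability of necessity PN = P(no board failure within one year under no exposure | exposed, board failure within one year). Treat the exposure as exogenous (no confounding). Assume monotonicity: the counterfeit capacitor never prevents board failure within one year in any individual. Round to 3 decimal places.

Let p₁ = 0.0225, p₀ = 0.0177.
Under exogeneity and monotonicity, PN = (p₁ − p₀) / p₁.
PN = (0.0225 − 0.0177) / 0.0225 = 0.0048 / 0.0225 ≈ 0.2133

PN ≈ 0.213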